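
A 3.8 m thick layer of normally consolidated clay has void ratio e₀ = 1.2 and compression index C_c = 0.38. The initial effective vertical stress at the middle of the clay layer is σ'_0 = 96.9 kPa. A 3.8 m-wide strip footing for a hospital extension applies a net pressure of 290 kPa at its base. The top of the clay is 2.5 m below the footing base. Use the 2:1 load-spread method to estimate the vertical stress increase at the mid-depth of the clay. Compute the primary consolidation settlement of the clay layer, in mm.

S_c ≈ 248 mm

Mid-depth of clay below the footing base: z = 2.5 + 3.8/2 = 4.4 m.
Stress increase at mid-clay by the 2:1 spreading method:
Δσ = qB/(B+z) = 290×3.8/(3.8+4.4) = 134.39 kPa
Final effective stress: σ'_f = σ'_0 + Δσ = 96.9 + 134.39 = 231.29 kPa.
Normally consolidated clay, so the full stress increment lies on the virgin compression line:
S_c = C_c·H/(1+e₀)·log₁₀(σ'_f/σ'_0) = 0.38×3.8/(1+1.2)×log₁₀(231.29/96.9)
    = 0.65636 × 0.37783 = 0.248 m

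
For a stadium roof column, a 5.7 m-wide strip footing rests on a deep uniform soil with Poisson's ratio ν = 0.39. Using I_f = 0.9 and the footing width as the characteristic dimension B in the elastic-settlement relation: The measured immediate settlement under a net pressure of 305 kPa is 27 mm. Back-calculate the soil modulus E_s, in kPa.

S_e = q·B·(1−ν²)/E_s · I_f  ⇒  E_s = q·B·(1−ν²)·I_f / S_e.
E_s = 305 × 5.7 × 0.8479 × 0.9 / 0.027 = 49140 kPa

E_s ≈ 49100 kPa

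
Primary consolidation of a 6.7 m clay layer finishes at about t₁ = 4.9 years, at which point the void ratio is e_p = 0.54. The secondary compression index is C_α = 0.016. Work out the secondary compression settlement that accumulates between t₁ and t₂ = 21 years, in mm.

S_s ≈ 44 mm

Secondary compression: S_s = C_α·H/(1+e_p)·log₁₀(t₂/t₁)
S_s = 0.016×6.7/(1+0.54)×log₁₀(21/4.9)
    = 0.06961 × 0.632 = 0.044 m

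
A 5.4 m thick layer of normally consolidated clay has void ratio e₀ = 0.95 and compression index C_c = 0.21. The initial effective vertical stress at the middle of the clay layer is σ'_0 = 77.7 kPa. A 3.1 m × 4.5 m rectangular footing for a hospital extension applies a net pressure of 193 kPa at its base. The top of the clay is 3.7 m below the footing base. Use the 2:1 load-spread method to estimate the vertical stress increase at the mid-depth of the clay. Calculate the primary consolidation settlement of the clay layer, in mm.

S_c ≈ 72.9 mm

Mid-depth of clay below the footing base: z = 3.7 + 5.4/2 = 6.4 m.
Stress increase at mid-clay by the 2:1 spreading method:
Δσ = qBL/((B+z)(L+z)) = 193×3.1×4.5/((3.1+6.4)(4.5+6.4)) = 26 kPa
Final effective stress: σ'_f = σ'_0 + Δσ = 77.7 + 26 = 103.7 kPa.
Normally consolidated clay, so the full stress increment lies on the virgin compression line:
S_c = C_c·H/(1+e₀)·log₁₀(σ'_f/σ'_0) = 0.21×5.4/(1+0.95)×log₁₀(103.7/77.7)
    = 0.58154 × 0.12536 = 0.0729 m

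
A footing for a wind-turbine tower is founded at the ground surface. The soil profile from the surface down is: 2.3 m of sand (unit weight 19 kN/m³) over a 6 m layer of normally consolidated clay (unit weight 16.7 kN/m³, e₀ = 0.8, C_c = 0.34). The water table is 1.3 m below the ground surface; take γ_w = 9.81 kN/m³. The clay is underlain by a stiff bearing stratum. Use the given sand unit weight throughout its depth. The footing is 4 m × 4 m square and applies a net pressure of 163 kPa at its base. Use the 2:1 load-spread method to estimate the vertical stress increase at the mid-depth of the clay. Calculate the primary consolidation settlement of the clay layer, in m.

Mid-depth of clay below the ground surface: z = 2.3 + 6/2 = 5.3 m.
Total vertical stress at mid-clay: σ_v = 19×2.3 + 16.7×3 = 93.8 kPa.
Pore pressure: u = 9.81×(5.3 − 1.3) = 39.24 kPa.
Initial effective stress: σ'_0 = σ_v − u = 93.8 − 39.24 = 54.56 kPa.
Stress increase at mid-clay by the 2:1 spreading method:
Δσ = qBL/((B+z)(L+z)) = 163×4×4/((4+5.3)(4+5.3)) = 30.154 kPa
Final effective stress: σ'_f = σ'_0 + Δσ = 54.56 + 30.154 = 84.714 kPa.
Normally consolidated clay, so the full stress increment lies on the virgin compression line:
S_c = C_c·H/(1+e₀)·log₁₀(σ'_f/σ'_0) = 0.34×6/(1+0.8)×log₁₀(84.714/54.56)
    = 1.1333 × 0.19108 = 0.2166 m

S_c ≈ 0.217 m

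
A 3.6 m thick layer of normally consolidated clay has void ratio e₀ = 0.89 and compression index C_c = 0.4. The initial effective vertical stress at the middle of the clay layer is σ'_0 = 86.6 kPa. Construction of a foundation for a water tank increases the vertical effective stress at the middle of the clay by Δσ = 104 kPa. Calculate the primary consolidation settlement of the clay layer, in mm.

S_c ≈ 261 mm

Final effective stress: σ'_f = σ'_0 + Δσ = 86.6 + 104 = 190.6 kPa.
Normally consolidated clay, so the full stress increment lies on the virgin compression line:
S_c = C_c·H/(1+e₀)·log₁₀(σ'_f/σ'_0) = 0.4×3.6/(1+0.89)×log₁₀(190.6/86.6)
    = 0.7619 × 0.34261 = 0.261 m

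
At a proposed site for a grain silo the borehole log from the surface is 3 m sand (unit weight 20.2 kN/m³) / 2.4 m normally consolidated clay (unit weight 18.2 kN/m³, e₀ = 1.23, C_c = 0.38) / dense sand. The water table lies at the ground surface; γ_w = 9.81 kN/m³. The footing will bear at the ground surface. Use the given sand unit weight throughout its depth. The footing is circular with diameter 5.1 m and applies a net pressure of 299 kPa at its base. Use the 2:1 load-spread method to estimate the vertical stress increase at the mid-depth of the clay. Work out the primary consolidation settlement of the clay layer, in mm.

Mid-depth of clay below the ground surface: z = 3 + 2.4/2 = 4.2 m.
Total vertical stress at mid-clay: σ_v = 20.2×3 + 18.2×1.2 = 82.44 kPa.
Pore pressure: u = 9.81×(4.2 − 0) = 41.202 kPa.
Initial effective stress: σ'_0 = σ_v − u = 82.44 − 41.202 = 41.238 kPa.
Stress increase at mid-clay by the 2:1 spreading method:
Δσ ≈ qD²/(D+z)² = 299×5.1²/(5.1+4.2)² = 89.918 kPa
Final effective stress: σ'_f = σ'_0 + Δσ = 41.238 + 89.918 = 131.16 kPa.
Normally consolidated clay, so the full stress increment lies on the virgin compression line:
S_c = C_c·H/(1+e₀)·log₁₀(σ'_f/σ'_0) = 0.38×2.4/(1+1.23)×log₁₀(131.16/41.238)
    = 0.40897 × 0.5025 = 0.2055 m

S_c ≈ 206 mm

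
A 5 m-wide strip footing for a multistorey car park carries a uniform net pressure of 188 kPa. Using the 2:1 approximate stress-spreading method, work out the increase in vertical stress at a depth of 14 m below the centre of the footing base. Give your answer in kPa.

Δσ_z ≈ 49.5 kPa

By the 2:1 method the load spreads at 1 horizontal : 2 vertical, so at depth z the loaded area has grown by z in each plan dimension:
Δσ = qB/(B+z) = 188×5/(5+14) = 49.474 kPa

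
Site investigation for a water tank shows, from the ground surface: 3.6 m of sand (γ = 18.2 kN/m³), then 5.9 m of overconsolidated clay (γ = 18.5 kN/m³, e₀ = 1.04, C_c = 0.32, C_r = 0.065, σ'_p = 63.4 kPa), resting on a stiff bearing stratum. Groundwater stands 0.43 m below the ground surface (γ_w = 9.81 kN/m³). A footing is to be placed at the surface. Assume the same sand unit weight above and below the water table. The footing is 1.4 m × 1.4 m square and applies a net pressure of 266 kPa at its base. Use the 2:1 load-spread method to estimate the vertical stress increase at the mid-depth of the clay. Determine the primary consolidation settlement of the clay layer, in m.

Mid-depth of clay below the ground surface: z = 3.6 + 5.9/2 = 6.55 m.
Total vertical stress at mid-clay: σ_v = 18.2×3.6 + 18.5×2.95 = 120.09 kPa.
Pore pressure: u = 9.81×(6.55 − 0.43) = 60.037 kPa.
Initial effective stress: σ'_0 = σ_v − u = 120.09 − 60.037 = 60.053 kPa.
Stress increase at mid-clay by the 2:1 spreading method:
Δσ = qBL/((B+z)(L+z)) = 266×1.4×1.4/((1.4+6.55)(1.4+6.55)) = 8.249 kPa
Final effective stress: σ'_f = 60.053 + 8.249 = 68.302 kPa.
σ'_f = 68.302 > σ'_p = 63.4 kPa, so the stress path crosses the preconsolidation pressure — recompression up to σ'_p, then virgin compression beyond:
S_c = H/(1+e₀)·[C_r·log₁₀(σ'_p/σ'_0) + C_c·log₁₀(σ'_f/σ'_p)]
    = 5.9/2.04 × [0.065×log₁₀(63.4/60.053) + 0.32×log₁₀(68.302/63.4)]
    = 2.8922 × [0.001531 + 0.01035] = 0.03436 m

S_c ≈ 0.0344 m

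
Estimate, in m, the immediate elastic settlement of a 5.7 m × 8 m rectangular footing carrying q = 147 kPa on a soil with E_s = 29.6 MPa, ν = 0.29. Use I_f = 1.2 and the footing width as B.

S_e ≈ 0.0311 m

Immediate (elastic) settlement: S_e = q·B·(1−ν²)/E_s · I_f.
E_s = 29.6 MPa = 29600 kPa.
S_e = 147 × 5.7 × (1 − 0.29²) / 29600 × 1.2
    = 147 × 5.7 × 0.9159 / 29600 × 1.2
    = 0.03111 m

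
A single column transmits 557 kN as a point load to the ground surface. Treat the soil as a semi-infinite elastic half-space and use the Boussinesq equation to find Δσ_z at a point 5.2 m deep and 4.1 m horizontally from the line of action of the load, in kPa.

Δσ_z ≈ 2.94 kPa

Boussinesq vertical stress below a point load on an elastic half-space:
Δσ_z = 3P/(2πz²) · [1 + (r/z)²]^(−5/2)
r/z = 4.1/5.2 = 0.78846; [1+(r/z)²]^(−5/2) = 0.2986.
Δσ_z = 3×557/(2π×5.2²) × 0.2986 = 9.8354 × 0.2986 = 2.937 kPa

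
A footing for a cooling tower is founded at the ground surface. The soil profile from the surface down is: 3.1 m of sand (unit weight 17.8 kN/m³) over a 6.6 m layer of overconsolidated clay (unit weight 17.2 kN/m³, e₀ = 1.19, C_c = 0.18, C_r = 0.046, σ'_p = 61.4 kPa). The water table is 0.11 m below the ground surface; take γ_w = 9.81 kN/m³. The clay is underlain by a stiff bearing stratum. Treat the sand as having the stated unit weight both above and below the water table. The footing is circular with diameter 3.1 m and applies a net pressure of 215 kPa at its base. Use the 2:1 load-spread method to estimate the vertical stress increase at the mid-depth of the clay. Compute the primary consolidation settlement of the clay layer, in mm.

Mid-depth of clay below the ground surface: z = 3.1 + 6.6/2 = 6.4 m.
Total vertical stress at mid-clay: σ_v = 17.8×3.1 + 17.2×3.3 = 111.94 kPa.
Pore pressure: u = 9.81×(6.4 − 0.11) = 61.705 kPa.
Initial effective stress: σ'_0 = σ_v − u = 111.94 − 61.705 = 50.235 kPa.
Stress increase at mid-clay by the 2:1 spreading method:
Δσ ≈ qD²/(D+z)² = 215×3.1²/(3.1+6.4)² = 22.894 kPa
Final effective stress: σ'_f = 50.235 + 22.894 = 73.129 kPa.
σ'_f = 73.129 > σ'_p = 61.4 kPa, so the stress path crosses the preconsolidation pressure — recompression up to σ'_p, then virgin compression beyond:
S_c = H/(1+e₀)·[C_r·log₁₀(σ'_p/σ'_0) + C_c·log₁₀(σ'_f/σ'_p)]
    = 6.6/2.19 × [0.046×log₁₀(61.4/50.235) + 0.18×log₁₀(73.129/61.4)]
    = 3.0137 × [0.0040095 + 0.013666] = 0.05327 m

S_c ≈ 53.3 mm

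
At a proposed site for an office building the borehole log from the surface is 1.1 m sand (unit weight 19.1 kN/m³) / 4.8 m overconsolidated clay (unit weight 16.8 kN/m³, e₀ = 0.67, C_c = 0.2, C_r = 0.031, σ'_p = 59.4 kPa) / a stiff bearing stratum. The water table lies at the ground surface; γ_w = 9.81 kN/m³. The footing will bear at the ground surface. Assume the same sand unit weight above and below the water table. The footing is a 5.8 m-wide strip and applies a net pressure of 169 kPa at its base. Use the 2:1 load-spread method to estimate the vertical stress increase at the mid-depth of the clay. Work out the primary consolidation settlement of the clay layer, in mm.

Mid-depth of clay below the ground surface: z = 1.1 + 4.8/2 = 3.5 m.
Total vertical stress at mid-clay: σ_v = 19.1×1.1 + 16.8×2.4 = 61.33 kPa.
Pore pressure: u = 9.81×(3.5 − 0) = 34.335 kPa.
Initial effective stress: σ'_0 = σ_v − u = 61.33 − 34.335 = 26.995 kPa.
Stress increase at mid-clay by the 2:1 spreading method:
Δσ = qB/(B+z) = 169×5.8/(5.8+3.5) = 105.4 kPa
Final effective stress: σ'_f = 26.995 + 105.4 = 132.4 kPa.
σ'_f = 132.4 > σ'_p = 59.4 kPa, so the stress path crosses the preconsolidation pressure — recompression up to σ'_p, then virgin compression beyond:
S_c = H/(1+e₀)·[C_r·log₁₀(σ'_p/σ'_0) + C_c·log₁₀(σ'_f/σ'_p)]
    = 4.8/1.67 × [0.031×log₁₀(59.4/26.995) + 0.2×log₁₀(132.4/59.4)]
    = 2.8743 × [0.010618 + 0.06962] = 0.2306 m

S_c ≈ 231 mm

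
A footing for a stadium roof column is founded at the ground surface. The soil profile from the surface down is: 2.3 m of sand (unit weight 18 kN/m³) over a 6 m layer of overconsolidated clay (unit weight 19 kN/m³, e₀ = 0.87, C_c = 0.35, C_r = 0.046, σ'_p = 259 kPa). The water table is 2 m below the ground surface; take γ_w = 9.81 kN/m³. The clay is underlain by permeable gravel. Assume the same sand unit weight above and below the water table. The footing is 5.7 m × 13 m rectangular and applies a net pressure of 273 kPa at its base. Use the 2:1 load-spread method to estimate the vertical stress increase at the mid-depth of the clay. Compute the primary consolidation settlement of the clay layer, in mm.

S_c ≈ 59.3 mm

Mid-depth of clay below the ground surface: z = 2.3 + 6/2 = 5.3 m.
Total vertical stress at mid-clay: σ_v = 18×2.3 + 19×3 = 98.4 kPa.
Pore pressure: u = 9.81×(5.3 − 2) = 32.373 kPa.
Initial effective stress: σ'_0 = σ_v − u = 98.4 − 32.373 = 66.027 kPa.
Stress increase at mid-clay by the 2:1 spreading method:
Δσ = qBL/((B+z)(L+z)) = 273×5.7×13/((5.7+5.3)(13+5.3)) = 100.49 kPa
Final effective stress: σ'_f = 66.027 + 100.49 = 166.52 kPa.
σ'_f = 166.52 ≤ σ'_p = 259 kPa, so the clay remains overconsolidated and only the recompression index applies:
S_c = C_r·H/(1+e₀)·log₁₀(σ'_f/σ'_0) = 0.046×6/1.87×log₁₀(166.52/66.027)
    = 0.1476 × 0.40174 = 0.0593 m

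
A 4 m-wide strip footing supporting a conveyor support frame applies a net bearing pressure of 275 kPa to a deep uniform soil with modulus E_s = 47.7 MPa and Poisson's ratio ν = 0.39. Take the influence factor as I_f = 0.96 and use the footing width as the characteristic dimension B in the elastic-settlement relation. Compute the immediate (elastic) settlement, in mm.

S_e ≈ 18.8 mm

Immediate (elastic) settlement: S_e = q·B·(1−ν²)/E_s · I_f.
E_s = 47.7 MPa = 47700 kPa.
S_e = 275 × 4 × (1 − 0.39²) / 47700 × 0.96
    = 275 × 4 × 0.8479 / 47700 × 0.96
    = 0.01877 m = 18.77 mm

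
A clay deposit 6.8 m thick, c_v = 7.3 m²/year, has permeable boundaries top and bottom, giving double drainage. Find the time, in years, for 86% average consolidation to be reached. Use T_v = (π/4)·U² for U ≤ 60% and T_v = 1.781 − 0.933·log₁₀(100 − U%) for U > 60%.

Drainage path length: H_d = H/2 = 3.4 m (double drainage).
U > 60%: T_v = 1.781 − 0.933·log₁₀(100 − 86) = 0.71166.
t = T_v·H_d²/c_v = 0.71166×3.4²/7.3 = 1.127 years.

t ≈ 1.13 years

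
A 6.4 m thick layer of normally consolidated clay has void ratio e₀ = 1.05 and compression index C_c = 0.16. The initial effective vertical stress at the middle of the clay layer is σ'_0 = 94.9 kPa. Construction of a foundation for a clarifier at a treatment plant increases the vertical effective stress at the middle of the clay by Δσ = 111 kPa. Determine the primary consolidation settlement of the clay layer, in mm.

S_c ≈ 168 mm

Final effective stress: σ'_f = σ'_0 + Δσ = 94.9 + 111 = 205.9 kPa.
Normally consolidated clay, so the full stress increment lies on the virgin compression line:
S_c = C_c·H/(1+e₀)·log₁₀(σ'_f/σ'_0) = 0.16×6.4/(1+1.05)×log₁₀(205.9/94.9)
    = 0.49951 × 0.33639 = 0.168 m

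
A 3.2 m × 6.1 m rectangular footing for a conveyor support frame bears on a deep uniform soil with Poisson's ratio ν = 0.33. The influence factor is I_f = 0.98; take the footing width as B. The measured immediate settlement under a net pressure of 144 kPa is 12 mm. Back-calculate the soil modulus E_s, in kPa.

E_s ≈ 33500 kPa

S_e = q·B·(1−ν²)/E_s · I_f  ⇒  E_s = q·B·(1−ν²)·I_f / S_e.
E_s = 144 × 3.2 × 0.8911 × 0.98 / 0.012 = 33530 kPa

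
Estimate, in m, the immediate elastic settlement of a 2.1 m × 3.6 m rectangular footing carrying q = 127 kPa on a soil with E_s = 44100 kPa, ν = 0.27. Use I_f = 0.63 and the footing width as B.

Immediate (elastic) settlement: S_e = q·B·(1−ν²)/E_s · I_f.
S_e = 127 × 2.1 × (1 − 0.27²) / 44100 × 0.63
    = 127 × 2.1 × 0.9271 / 44100 × 0.63
    = 0.003532 m

S_e ≈ 0.00353 m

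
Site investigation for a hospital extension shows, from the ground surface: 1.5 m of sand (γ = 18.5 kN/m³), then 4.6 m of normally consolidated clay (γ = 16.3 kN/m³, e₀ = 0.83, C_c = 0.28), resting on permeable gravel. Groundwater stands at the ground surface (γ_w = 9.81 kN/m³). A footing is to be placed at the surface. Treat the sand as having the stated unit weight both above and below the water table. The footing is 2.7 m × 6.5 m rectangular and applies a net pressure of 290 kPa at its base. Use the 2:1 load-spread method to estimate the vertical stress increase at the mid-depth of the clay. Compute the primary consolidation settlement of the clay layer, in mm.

S_c ≈ 401 mm

Mid-depth of clay below the ground surface: z = 1.5 + 4.6/2 = 3.8 m.
Total vertical stress at mid-clay: σ_v = 18.5×1.5 + 16.3×2.3 = 65.24 kPa.
Pore pressure: u = 9.81×(3.8 − 0) = 37.278 kPa.
Initial effective stress: σ'_0 = σ_v − u = 65.24 − 37.278 = 27.962 kPa.
Stress increase at mid-clay by the 2:1 spreading method:
Δσ = qBL/((B+z)(L+z)) = 290×2.7×6.5/((2.7+3.8)(6.5+3.8)) = 76.019 kPa
Final effective stress: σ'_f = σ'_0 + Δσ = 27.962 + 76.019 = 103.98 kPa.
Normally consolidated clay, so the full stress increment lies on the virgin compression line:
S_c = C_c·H/(1+e₀)·log₁₀(σ'_f/σ'_0) = 0.28×4.6/(1+0.83)×log₁₀(103.98/27.962)
    = 0.70383 × 0.57038 = 0.4015 m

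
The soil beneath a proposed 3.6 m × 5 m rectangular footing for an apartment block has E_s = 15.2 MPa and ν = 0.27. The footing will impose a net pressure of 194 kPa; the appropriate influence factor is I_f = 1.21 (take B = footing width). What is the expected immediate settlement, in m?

S_e ≈ 0.0515 m

Immediate (elastic) settlement: S_e = q·B·(1−ν²)/E_s · I_f.
E_s = 15.2 MPa = 15200 kPa.
S_e = 194 × 3.6 × (1 − 0.27²) / 15200 × 1.21
    = 194 × 3.6 × 0.9271 / 15200 × 1.21
    = 0.05154 m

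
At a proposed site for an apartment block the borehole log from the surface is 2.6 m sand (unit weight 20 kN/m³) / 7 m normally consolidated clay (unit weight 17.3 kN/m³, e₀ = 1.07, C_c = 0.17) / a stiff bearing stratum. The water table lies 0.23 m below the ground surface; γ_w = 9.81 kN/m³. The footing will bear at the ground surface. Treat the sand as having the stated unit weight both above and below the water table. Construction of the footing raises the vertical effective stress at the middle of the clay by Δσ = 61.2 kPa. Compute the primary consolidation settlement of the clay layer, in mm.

Mid-depth of clay below the ground surface: z = 2.6 + 7/2 = 6.1 m.
Total vertical stress at mid-clay: σ_v = 20×2.6 + 17.3×3.5 = 112.55 kPa.
Pore pressure: u = 9.81×(6.1 − 0.23) = 57.585 kPa.
Initial effective stress: σ'_0 = σ_v − u = 112.55 − 57.585 = 54.965 kPa.
Final effective stress: σ'_f = σ'_0 + Δσ = 54.965 + 61.2 = 116.17 kPa.
Normally consolidated clay, so the full stress increment lies on the virgin compression line:
S_c = C_c·H/(1+e₀)·log₁₀(σ'_f/σ'_0) = 0.17×7/(1+1.07)×log₁₀(116.17/54.965)
    = 0.57488 × 0.32501 = 0.1868 m

S_c ≈ 187 mm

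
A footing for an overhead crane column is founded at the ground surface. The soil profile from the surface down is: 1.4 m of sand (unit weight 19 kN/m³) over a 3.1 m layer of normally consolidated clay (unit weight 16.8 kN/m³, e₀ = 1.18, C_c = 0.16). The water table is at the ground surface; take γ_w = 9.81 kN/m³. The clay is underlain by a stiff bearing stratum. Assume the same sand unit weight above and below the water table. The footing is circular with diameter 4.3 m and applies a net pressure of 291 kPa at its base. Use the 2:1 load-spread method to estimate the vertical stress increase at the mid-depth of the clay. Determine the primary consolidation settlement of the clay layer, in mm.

S_c ≈ 165 mm

Mid-depth of clay below the ground surface: z = 1.4 + 3.1/2 = 2.95 m.
Total vertical stress at mid-clay: σ_v = 19×1.4 + 16.8×1.55 = 52.64 kPa.
Pore pressure: u = 9.81×(2.95 − 0) = 28.94 kPa.
Initial effective stress: σ'_0 = σ_v − u = 52.64 − 28.94 = 23.7 kPa.
Stress increase at mid-clay by the 2:1 spreading method:
Δσ ≈ qD²/(D+z)² = 291×4.3²/(4.3+2.95)² = 102.37 kPa
Final effective stress: σ'_f = σ'_0 + Δσ = 23.7 + 102.37 = 126.07 kPa.
Normally consolidated clay, so the full stress increment lies on the virgin compression line:
S_c = C_c·H/(1+e₀)·log₁₀(σ'_f/σ'_0) = 0.16×3.1/(1+1.18)×log₁₀(126.07/23.7)
    = 0.22752 × 0.72586 = 0.1651 m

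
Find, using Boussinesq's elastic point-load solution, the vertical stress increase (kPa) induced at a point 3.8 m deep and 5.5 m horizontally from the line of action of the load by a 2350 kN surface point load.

Δσ_z ≈ 4.61 kPa

Boussinesq vertical stress below a point load on an elastic half-space:
Δσ_z = 3P/(2πz²) · [1 + (r/z)²]^(−5/2)
r/z = 5.5/3.8 = 1.4474; [1+(r/z)²]^(−5/2) = 0.059346.
Δσ_z = 3×2350/(2π×3.8²) × 0.059346 = 77.704 × 0.059346 = 4.611 kPa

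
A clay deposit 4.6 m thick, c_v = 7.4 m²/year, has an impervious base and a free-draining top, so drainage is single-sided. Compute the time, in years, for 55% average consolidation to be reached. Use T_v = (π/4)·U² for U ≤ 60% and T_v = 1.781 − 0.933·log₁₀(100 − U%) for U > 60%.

t ≈ 0.679 years

Drainage path length: H_d = H = 4.6 m (single drainage).
U ≤ 60%: T_v = (π/4)·U² = (π/4)×0.55² = 0.23758.
t = T_v·H_d²/c_v = 0.23758×4.6²/7.4 = 0.6794 years.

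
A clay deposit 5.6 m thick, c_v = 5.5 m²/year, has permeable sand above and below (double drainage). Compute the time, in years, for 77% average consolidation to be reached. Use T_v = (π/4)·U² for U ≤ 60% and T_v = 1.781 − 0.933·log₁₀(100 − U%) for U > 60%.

t ≈ 0.728 years

Drainage path length: H_d = H/2 = 2.8 m (double drainage).
U > 60%: T_v = 1.781 − 0.933·log₁₀(100 − 77) = 0.51051.
t = T_v·H_d²/c_v = 0.51051×2.8²/5.5 = 0.7277 years.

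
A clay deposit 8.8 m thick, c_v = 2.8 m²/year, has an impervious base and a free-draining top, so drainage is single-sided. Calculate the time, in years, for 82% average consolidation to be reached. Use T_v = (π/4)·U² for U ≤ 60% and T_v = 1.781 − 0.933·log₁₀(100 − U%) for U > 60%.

t ≈ 16.9 years

Drainage path length: H_d = H = 8.8 m (single drainage).
U > 60%: T_v = 1.781 − 0.933·log₁₀(100 − 82) = 0.60983.
t = T_v·H_d²/c_v = 0.60983×8.8²/2.8 = 16.87 years.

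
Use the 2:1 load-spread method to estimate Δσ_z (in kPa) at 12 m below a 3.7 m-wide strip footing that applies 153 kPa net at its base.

Δσ_z ≈ 36.1 kPa

By the 2:1 method the load spreads at 1 horizontal : 2 vertical, so at depth z the loaded area has grown by z in each plan dimension:
Δσ = qB/(B+z) = 153×3.7/(3.7+12) = 36.057 kPa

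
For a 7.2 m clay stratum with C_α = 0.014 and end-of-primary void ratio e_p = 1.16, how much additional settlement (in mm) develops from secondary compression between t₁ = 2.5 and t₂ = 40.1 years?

S_s ≈ 56.2 mm

Secondary compression: S_s = C_α·H/(1+e_p)·log₁₀(t₂/t₁)
S_s = 0.014×7.2/(1+1.16)×log₁₀(40.1/2.5)
    = 0.04667 × 1.205 = 0.05624 m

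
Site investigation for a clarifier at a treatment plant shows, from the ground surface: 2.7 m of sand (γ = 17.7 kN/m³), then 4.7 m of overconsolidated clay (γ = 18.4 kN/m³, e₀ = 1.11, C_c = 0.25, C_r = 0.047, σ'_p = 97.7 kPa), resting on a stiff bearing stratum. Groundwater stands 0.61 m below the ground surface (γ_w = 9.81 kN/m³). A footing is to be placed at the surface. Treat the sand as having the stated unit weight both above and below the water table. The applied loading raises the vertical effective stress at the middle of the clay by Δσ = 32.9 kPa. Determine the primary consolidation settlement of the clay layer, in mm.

Mid-depth of clay below the ground surface: z = 2.7 + 4.7/2 = 5.05 m.
Total vertical stress at mid-clay: σ_v = 17.7×2.7 + 18.4×2.35 = 91.03 kPa.
Pore pressure: u = 9.81×(5.05 − 0.61) = 43.556 kPa.
Initial effective stress: σ'_0 = σ_v − u = 91.03 − 43.556 = 47.474 kPa.
Final effective stress: σ'_f = 47.474 + 32.9 = 80.374 kPa.
σ'_f = 80.374 ≤ σ'_p = 97.7 kPa, so the clay remains overconsolidated and only the recompression index applies:
S_c = C_r·H/(1+e₀)·log₁₀(σ'_f/σ'_0) = 0.047×4.7/2.11×log₁₀(80.374/47.474)
    = 0.10469 × 0.22866 = 0.02394 m

S_c ≈ 23.9 mm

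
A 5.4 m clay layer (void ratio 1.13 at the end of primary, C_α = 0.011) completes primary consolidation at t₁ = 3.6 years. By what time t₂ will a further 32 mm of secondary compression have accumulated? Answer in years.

S_s = C_α·H/(1+e_p)·log₁₀(t₂/t₁) ⇒ log₁₀(t₂/t₁) = S_s·(1+e_p)/(C_α·H).
log₁₀(t₂/t₁) = 0.032 × (1+1.13) / (0.011×5.4) = 1.147
t₂ = t₁ × 10^1.147 = 3.6 × 14.04 = 50.56 years

t₂ ≈ 50.6 years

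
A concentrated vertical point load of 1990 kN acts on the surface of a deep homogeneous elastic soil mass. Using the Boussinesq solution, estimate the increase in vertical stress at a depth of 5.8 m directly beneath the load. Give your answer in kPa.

Δσ_z ≈ 28.2 kPa

Boussinesq vertical stress below a point load on an elastic half-space:
Δσ_z = 3P/(2πz²) · [1 + (r/z)²]^(−5/2)
r/z = 0/5.8 = 0; [1+(r/z)²]^(−5/2) = 1.
Δσ_z = 3×1990/(2π×5.8²) × 1 = 28.245 × 1 = 28.25 kPa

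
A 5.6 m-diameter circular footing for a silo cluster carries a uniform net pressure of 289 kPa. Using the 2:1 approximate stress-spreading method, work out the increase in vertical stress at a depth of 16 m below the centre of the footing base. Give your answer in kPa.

By the 2:1 method the load spreads at 1 horizontal : 2 vertical, so at depth z the loaded area has grown by z in each plan dimension:
Δσ ≈ qD²/(D+z)² = 289×5.6²/(5.6+16)² = 19.425 kPa

Δσ_z ≈ 19.4 kPa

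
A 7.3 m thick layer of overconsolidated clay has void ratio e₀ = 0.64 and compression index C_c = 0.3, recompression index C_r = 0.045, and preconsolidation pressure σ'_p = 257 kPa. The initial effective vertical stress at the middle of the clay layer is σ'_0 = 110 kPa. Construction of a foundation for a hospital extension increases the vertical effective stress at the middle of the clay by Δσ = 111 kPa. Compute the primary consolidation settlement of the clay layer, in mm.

S_c ≈ 60.7 mm

Final effective stress: σ'_f = 110 + 111 = 221 kPa.
σ'_f = 221 ≤ σ'_p = 257 kPa, so the clay remains overconsolidated and only the recompression index applies:
S_c = C_r·H/(1+e₀)·log₁₀(σ'_f/σ'_0) = 0.045×7.3/1.64×log₁₀(221/110)
    = 0.2003 × 0.303 = 0.06069 m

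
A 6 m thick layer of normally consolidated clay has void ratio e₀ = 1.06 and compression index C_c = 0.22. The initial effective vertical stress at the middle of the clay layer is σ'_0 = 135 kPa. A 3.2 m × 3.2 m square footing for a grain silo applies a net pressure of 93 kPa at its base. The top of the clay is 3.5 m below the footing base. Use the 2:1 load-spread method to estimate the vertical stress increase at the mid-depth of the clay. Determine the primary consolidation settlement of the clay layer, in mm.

Mid-depth of clay below the footing base: z = 3.5 + 6/2 = 6.5 m.
Stress increase at mid-clay by the 2:1 spreading method:
Δσ = qBL/((B+z)(L+z)) = 93×3.2×3.2/((3.2+6.5)(3.2+6.5)) = 10.121 kPa
Final effective stress: σ'_f = σ'_0 + Δσ = 135 + 10.121 = 145.12 kPa.
Normally consolidated clay, so the full stress increment lies on the virgin compression line:
S_c = C_c·H/(1+e₀)·log₁₀(σ'_f/σ'_0) = 0.22×6/(1+1.06)×log₁₀(145.12/135)
    = 0.64078 × 0.031394 = 0.02012 m

S_c ≈ 20.1 mm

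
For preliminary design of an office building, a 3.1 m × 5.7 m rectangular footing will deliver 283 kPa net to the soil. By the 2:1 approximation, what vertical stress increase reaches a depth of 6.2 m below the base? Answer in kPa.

By the 2:1 method the load spreads at 1 horizontal : 2 vertical, so at depth z the loaded area has grown by z in each plan dimension:
Δσ = qBL/((B+z)(L+z)) = 283×3.1×5.7/((3.1+6.2)(5.7+6.2)) = 45.185 kPa

Δσ_z ≈ 45.2 kPa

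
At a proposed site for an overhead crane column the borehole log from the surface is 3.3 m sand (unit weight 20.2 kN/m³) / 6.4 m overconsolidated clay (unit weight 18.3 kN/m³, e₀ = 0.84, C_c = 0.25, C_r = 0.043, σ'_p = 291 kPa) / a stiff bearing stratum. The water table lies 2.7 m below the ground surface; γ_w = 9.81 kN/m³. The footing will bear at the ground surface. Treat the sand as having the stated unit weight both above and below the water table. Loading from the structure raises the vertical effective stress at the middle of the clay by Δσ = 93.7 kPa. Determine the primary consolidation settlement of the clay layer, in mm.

S_c ≈ 47.1 mm

Mid-depth of clay below the ground surface: z = 3.3 + 6.4/2 = 6.5 m.
Total vertical stress at mid-clay: σ_v = 20.2×3.3 + 18.3×3.2 = 125.22 kPa.
Pore pressure: u = 9.81×(6.5 − 2.7) = 37.278 kPa.
Initial effective stress: σ'_0 = σ_v − u = 125.22 − 37.278 = 87.942 kPa.
Final effective stress: σ'_f = 87.942 + 93.7 = 181.64 kPa.
σ'_f = 181.64 ≤ σ'_p = 291 kPa, so the clay remains overconsolidated and only the recompression index applies:
S_c = C_r·H/(1+e₀)·log₁₀(σ'_f/σ'_0) = 0.043×6.4/1.84×log₁₀(181.64/87.942)
    = 0.14957 × 0.31502 = 0.04712 m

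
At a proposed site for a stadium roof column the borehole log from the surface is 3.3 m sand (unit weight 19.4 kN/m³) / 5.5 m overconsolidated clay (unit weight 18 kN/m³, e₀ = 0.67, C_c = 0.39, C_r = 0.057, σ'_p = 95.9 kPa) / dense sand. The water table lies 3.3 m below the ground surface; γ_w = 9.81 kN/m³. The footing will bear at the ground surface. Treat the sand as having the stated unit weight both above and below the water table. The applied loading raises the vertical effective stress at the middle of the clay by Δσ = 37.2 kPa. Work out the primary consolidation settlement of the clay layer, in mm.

Mid-depth of clay below the ground surface: z = 3.3 + 5.5/2 = 6.05 m.
Total vertical stress at mid-clay: σ_v = 19.4×3.3 + 18×2.75 = 113.52 kPa.
Pore pressure: u = 9.81×(6.05 − 3.3) = 26.978 kPa.
Initial effective stress: σ'_0 = σ_v − u = 113.52 − 26.978 = 86.542 kPa.
Final effective stress: σ'_f = 86.542 + 37.2 = 123.74 kPa.
σ'_f = 123.74 > σ'_p = 95.9 kPa, so the stress path crosses the preconsolidation pressure — recompression up to σ'_p, then virgin compression beyond:
S_c = H/(1+e₀)·[C_r·log₁₀(σ'_p/σ'_0) + C_c·log₁₀(σ'_f/σ'_p)]
    = 5.5/1.67 × [0.057×log₁₀(95.9/86.542) + 0.39×log₁₀(123.74/95.9)]
    = 3.2934 × [0.0025417 + 0.04317] = 0.1505 m

S_c ≈ 151 mm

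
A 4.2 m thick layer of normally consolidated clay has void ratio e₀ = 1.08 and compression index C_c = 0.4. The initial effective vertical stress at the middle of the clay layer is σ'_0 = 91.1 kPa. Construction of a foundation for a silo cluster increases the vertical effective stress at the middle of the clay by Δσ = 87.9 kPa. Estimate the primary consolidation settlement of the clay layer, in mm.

S_c ≈ 237 mm

Final effective stress: σ'_f = σ'_0 + Δσ = 91.1 + 87.9 = 179 kPa.
Normally consolidated clay, so the full stress increment lies on the virgin compression line:
S_c = C_c·H/(1+e₀)·log₁₀(σ'_f/σ'_0) = 0.4×4.2/(1+1.08)×log₁₀(179/91.1)
    = 0.80769 × 0.29333 = 0.2369 m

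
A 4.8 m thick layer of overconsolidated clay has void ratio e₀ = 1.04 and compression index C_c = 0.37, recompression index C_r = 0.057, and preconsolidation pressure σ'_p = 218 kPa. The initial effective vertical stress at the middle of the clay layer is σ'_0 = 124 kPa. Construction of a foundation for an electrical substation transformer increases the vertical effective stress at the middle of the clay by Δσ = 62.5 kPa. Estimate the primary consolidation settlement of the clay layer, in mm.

Final effective stress: σ'_f = 124 + 62.5 = 186.5 kPa.
σ'_f = 186.5 ≤ σ'_p = 218 kPa, so the clay remains overconsolidated and only the recompression index applies:
S_c = C_r·H/(1+e₀)·log₁₀(σ'_f/σ'_0) = 0.057×4.8/2.04×log₁₀(186.5/124)
    = 0.13412 × 0.17726 = 0.02377 m

S_c ≈ 23.8 mm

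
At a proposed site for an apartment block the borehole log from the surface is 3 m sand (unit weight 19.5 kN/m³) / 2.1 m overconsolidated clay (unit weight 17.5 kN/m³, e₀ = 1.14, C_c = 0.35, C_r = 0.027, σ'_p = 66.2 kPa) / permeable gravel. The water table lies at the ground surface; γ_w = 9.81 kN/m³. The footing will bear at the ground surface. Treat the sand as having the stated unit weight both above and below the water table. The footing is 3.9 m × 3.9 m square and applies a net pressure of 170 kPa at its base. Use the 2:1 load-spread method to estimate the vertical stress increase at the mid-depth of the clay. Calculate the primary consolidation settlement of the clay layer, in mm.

S_c ≈ 31.2 mm

Mid-depth of clay below the ground surface: z = 3 + 2.1/2 = 4.05 m.
Total vertical stress at mid-clay: σ_v = 19.5×3 + 17.5×1.05 = 76.875 kPa.
Pore pressure: u = 9.81×(4.05 − 0) = 39.73 kPa.
Initial effective stress: σ'_0 = σ_v − u = 76.875 − 39.73 = 37.145 kPa.
Stress increase at mid-clay by the 2:1 spreading method:
Δσ = qBL/((B+z)(L+z)) = 170×3.9×3.9/((3.9+4.05)(3.9+4.05)) = 40.911 kPa
Final effective stress: σ'_f = 37.145 + 40.911 = 78.056 kPa.
σ'_f = 78.056 > σ'_p = 66.2 kPa, so the stress path crosses the preconsolidation pressure — recompression up to σ'_p, then virgin compression beyond:
S_c = H/(1+e₀)·[C_r·log₁₀(σ'_p/σ'_0) + C_c·log₁₀(σ'_f/σ'_p)]
    = 2.1/2.14 × [0.027×log₁₀(66.2/37.145) + 0.35×log₁₀(78.056/66.2)]
    = 0.98131 × [0.0067759 + 0.025042] = 0.03122 m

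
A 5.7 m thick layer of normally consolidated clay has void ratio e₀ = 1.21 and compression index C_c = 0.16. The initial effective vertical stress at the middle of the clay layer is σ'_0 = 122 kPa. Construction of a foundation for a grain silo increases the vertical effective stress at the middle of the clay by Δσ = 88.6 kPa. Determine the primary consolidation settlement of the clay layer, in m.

Final effective stress: σ'_f = σ'_0 + Δσ = 122 + 88.6 = 210.6 kPa.
Normally consolidated clay, so the full stress increment lies on the virgin compression line:
S_c = C_c·H/(1+e₀)·log₁₀(σ'_f/σ'_0) = 0.16×5.7/(1+1.21)×log₁₀(210.6/122)
    = 0.41267 × 0.2371 = 0.09784 m

S_c ≈ 0.0978 m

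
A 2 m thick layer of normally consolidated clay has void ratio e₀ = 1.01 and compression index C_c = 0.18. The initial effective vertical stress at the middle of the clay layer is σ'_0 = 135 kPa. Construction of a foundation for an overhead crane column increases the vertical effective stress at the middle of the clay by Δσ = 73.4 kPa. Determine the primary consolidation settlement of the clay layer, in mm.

Final effective stress: σ'_f = σ'_0 + Δσ = 135 + 73.4 = 208.4 kPa.
Normally consolidated clay, so the full stress increment lies on the virgin compression line:
S_c = C_c·H/(1+e₀)·log₁₀(σ'_f/σ'_0) = 0.18×2/(1+1.01)×log₁₀(208.4/135)
    = 0.1791 × 0.18856 = 0.03377 m

S_c ≈ 33.8 mm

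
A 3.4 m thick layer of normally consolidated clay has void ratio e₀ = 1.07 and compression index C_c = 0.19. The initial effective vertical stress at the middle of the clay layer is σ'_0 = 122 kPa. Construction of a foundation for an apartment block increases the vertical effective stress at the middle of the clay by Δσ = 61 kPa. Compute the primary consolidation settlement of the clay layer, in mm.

Final effective stress: σ'_f = σ'_0 + Δσ = 122 + 61 = 183 kPa.
Normally consolidated clay, so the full stress increment lies on the virgin compression line:
S_c = C_c·H/(1+e₀)·log₁₀(σ'_f/σ'_0) = 0.19×3.4/(1+1.07)×log₁₀(183/122)
    = 0.31208 × 0.17609 = 0.05495 m

S_c ≈ 55 mm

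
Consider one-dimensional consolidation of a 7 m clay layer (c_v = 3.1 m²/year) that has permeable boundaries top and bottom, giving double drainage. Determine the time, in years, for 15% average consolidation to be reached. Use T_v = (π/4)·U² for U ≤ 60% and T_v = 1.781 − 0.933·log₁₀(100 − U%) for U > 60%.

Drainage path length: H_d = H/2 = 3.5 m (double drainage).
U ≤ 60%: T_v = (π/4)·U² = (π/4)×0.15² = 0.017671.
t = T_v·H_d²/c_v = 0.017671×3.5²/3.1 = 0.06983 years.

t ≈ 0.0698 years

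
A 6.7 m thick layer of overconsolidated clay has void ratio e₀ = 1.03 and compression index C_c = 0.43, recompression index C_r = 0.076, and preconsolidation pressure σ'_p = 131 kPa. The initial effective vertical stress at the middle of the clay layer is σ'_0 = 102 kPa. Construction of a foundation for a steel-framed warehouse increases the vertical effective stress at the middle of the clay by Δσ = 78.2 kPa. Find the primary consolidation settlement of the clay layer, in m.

Final effective stress: σ'_f = 102 + 78.2 = 180.2 kPa.
σ'_f = 180.2 > σ'_p = 131 kPa, so the stress path crosses the preconsolidation pressure — recompression up to σ'_p, then virgin compression beyond:
S_c = H/(1+e₀)·[C_r·log₁₀(σ'_p/σ'_0) + C_c·log₁₀(σ'_f/σ'_p)]
    = 6.7/2.03 × [0.076×log₁₀(131/102) + 0.43×log₁₀(180.2/131)]
    = 3.3005 × [0.008259 + 0.059548] = 0.2238 m

S_c ≈ 0.224 m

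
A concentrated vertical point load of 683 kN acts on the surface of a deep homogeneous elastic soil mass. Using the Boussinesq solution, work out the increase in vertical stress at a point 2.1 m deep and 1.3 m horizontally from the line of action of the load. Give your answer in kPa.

Boussinesq vertical stress below a point load on an elastic half-space:
Δσ_z = 3P/(2πz²) · [1 + (r/z)²]^(−5/2)
r/z = 1.3/2.1 = 0.61905; [1+(r/z)²]^(−5/2) = 0.4444.
Δσ_z = 3×683/(2π×2.1²) × 0.4444 = 73.948 × 0.4444 = 32.86 kPa

Δσ_z ≈ 32.9 kPa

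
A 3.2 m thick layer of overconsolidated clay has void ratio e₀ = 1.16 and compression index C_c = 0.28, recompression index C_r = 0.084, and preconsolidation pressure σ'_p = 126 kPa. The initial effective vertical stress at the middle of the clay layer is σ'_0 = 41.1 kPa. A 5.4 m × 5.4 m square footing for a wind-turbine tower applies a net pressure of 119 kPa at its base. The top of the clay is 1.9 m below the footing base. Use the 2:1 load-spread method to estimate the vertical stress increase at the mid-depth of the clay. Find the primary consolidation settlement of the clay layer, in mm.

Mid-depth of clay below the footing base: z = 1.9 + 3.2/2 = 3.5 m.
Stress increase at mid-clay by the 2:1 spreading method:
Δσ = qBL/((B+z)(L+z)) = 119×5.4×5.4/((5.4+3.5)(5.4+3.5)) = 43.808 kPa
Final effective stress: σ'_f = 41.1 + 43.808 = 84.908 kPa.
σ'_f = 84.908 ≤ σ'_p = 126 kPa, so the clay remains overconsolidated and only the recompression index applies:
S_c = C_r·H/(1+e₀)·log₁₀(σ'_f/σ'_0) = 0.084×3.2/2.16×log₁₀(84.908/41.1)
    = 0.12445 × 0.31511 = 0.03921 m

S_c ≈ 39.2 mm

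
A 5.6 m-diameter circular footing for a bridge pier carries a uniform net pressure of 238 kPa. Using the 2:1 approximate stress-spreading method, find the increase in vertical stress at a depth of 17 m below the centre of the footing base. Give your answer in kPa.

Δσ_z ≈ 14.6 kPa

By the 2:1 method the load spreads at 1 horizontal : 2 vertical, so at depth z the loaded area has grown by z in each plan dimension:
Δσ ≈ qD²/(D+z)² = 238×5.6²/(5.6+17)² = 14.613 kPa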